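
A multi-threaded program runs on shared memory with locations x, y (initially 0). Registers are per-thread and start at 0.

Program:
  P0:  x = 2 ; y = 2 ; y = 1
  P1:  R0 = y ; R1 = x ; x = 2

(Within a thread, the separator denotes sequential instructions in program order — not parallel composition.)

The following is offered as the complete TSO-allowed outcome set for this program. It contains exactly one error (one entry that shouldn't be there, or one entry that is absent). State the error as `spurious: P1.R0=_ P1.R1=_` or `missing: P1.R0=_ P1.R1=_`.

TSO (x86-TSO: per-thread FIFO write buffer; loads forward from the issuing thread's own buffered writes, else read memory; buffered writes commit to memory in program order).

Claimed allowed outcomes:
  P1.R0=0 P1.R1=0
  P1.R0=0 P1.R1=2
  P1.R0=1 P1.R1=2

outcome vector order: (P1.R0,P1.R1)
[TSO] allowed = {(0,0); (0,2); (1,2); (2,2)}
TSO∖claimed = {(2,2)}

missing: P1.R0=2 P1.R1=2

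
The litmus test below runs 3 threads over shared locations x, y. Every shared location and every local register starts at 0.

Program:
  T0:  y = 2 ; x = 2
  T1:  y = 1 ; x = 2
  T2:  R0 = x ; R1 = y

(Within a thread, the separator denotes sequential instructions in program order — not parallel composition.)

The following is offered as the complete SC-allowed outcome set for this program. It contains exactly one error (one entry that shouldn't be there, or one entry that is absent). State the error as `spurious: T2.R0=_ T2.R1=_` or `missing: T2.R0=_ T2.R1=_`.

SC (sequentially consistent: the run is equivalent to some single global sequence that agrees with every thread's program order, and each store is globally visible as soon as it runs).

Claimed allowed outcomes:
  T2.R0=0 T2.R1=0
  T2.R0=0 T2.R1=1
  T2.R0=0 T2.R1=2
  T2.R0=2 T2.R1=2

outcome vector order: (T2.R0,T2.R1)
under SC → 0/0; 0/1; 0/2; 2/1; 2/2
SC∖claimed = {2/1}

missing: T2.R0=2 T2.R1=1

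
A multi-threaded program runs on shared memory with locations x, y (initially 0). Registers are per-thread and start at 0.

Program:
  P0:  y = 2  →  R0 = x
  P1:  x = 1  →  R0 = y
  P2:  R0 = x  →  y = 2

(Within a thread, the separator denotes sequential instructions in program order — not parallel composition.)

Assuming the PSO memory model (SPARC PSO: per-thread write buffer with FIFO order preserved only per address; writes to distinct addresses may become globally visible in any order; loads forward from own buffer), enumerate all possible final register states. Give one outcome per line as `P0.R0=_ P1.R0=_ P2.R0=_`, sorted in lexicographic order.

P0.R0=0 P1.R0=0 P2.R0=0
P0.R0=0 P1.R0=0 P2.R0=1
P0.R0=0 P1.R0=2 P2.R0=0
P0.R0=0 P1.R0=2 P2.R0=1
P0.R0=1 P1.R0=0 P2.R0=0
P0.R0=1 P1.R0=0 P2.R0=1
P0.R0=1 P1.R0=2 P2.R0=0
P0.R0=1 P1.R0=2 P2.R0=1

outcome vector order: (P0.R0,P1.R0,P2.R0)
|PSO outcomes| = 8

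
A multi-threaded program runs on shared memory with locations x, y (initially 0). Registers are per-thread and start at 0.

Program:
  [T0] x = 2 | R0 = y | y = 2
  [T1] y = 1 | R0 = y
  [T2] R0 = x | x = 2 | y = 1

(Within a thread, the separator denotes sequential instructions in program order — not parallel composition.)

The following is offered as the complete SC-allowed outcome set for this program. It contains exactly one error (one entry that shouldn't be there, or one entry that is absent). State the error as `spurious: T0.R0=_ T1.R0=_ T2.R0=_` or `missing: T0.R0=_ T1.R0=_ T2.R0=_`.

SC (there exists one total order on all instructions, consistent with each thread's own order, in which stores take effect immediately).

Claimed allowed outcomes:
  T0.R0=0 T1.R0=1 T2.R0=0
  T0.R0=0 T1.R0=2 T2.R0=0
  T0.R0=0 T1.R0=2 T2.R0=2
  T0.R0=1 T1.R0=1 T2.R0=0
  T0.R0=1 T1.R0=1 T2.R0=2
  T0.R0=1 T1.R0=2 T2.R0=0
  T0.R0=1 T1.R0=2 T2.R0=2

missing: T0.R0=0 T1.R0=1 T2.R0=2

outcome vector order: (T0.R0,T1.R0,T2.R0)
SC: 8 outcomes — {<0 1 0>; <0 1 2>; <0 2 0>; <0 2 2>; <1 1 0>; <1 1 2>; <1 2 0>; <1 2 2>}
SC∖claimed = {<0 1 2>}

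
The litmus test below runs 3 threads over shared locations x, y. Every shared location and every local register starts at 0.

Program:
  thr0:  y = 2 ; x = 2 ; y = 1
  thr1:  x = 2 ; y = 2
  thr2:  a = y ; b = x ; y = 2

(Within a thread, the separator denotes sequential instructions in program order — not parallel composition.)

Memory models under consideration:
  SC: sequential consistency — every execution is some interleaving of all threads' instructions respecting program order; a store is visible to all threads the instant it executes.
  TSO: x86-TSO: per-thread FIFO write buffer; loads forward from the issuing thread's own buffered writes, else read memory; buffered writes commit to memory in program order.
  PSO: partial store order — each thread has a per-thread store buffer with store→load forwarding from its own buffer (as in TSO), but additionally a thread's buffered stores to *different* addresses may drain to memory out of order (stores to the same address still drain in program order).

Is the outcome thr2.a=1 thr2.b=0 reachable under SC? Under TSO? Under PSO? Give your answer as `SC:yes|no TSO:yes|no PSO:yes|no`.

SC:no TSO:no PSO:yes

outcome vector order: (thr2.a,thr2.b)
SC: 5 outcomes — {00; 02; 12; 20; 22}
TSO: 5 outcomes — {00; 02; 12; 20; 22}
PSO: 6 outcomes — {00; 02; 10; 12; 20; 22}
target 10 ∈ {PSO}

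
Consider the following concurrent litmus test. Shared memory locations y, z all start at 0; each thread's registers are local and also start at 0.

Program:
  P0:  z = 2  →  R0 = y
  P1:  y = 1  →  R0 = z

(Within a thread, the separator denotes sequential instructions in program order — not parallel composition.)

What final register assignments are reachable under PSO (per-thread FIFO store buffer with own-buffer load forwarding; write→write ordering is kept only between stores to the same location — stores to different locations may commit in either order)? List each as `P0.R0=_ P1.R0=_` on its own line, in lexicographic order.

outcome vector order: (P0.R0,P1.R0)
|PSO outcomes| = 4

P0.R0=0 P1.R0=0
P0.R0=0 P1.R0=2
P0.R0=1 P1.R0=0
P0.R0=1 P1.R0=2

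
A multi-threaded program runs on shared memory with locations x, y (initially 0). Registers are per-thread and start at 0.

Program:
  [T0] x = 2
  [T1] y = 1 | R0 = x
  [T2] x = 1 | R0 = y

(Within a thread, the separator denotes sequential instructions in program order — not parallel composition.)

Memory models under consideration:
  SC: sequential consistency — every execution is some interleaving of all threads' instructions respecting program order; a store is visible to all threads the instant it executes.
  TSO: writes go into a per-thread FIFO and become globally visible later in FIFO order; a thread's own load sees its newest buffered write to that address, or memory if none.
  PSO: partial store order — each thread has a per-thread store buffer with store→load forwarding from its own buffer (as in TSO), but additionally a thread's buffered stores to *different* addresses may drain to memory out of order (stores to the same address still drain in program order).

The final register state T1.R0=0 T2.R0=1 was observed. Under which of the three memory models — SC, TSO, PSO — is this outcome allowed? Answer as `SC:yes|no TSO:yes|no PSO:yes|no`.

SC:yes TSO:yes PSO:yes

outcome vector order: (T1.R0,T2.R0)
SC (5): 0/1; 1/0; 1/1; 2/0; 2/1
TSO (6): 0/0; 0/1; 1/0; 1/1; 2/0; 2/1
PSO (6): 0/0; 0/1; 1/0; 1/1; 2/0; 2/1
target 0/1 ∈ {SC,TSO,PSO}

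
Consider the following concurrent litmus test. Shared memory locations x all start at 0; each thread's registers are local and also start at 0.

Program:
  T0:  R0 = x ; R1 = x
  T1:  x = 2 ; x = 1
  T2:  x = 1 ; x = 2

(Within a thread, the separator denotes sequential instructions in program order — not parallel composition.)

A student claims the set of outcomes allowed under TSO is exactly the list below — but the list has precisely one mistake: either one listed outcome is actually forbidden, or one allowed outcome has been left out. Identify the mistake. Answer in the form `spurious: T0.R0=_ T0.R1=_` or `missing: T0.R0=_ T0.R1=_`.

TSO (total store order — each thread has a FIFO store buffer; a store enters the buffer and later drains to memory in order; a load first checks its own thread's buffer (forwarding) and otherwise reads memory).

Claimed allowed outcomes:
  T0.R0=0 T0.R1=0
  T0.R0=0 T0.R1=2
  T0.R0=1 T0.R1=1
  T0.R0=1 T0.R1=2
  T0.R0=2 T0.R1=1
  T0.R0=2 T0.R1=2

missing: T0.R0=0 T0.R1=1

outcome vector order: (T0.R0,T0.R1)
under TSO → 0/0, 0/1, 0/2, 1/1, 1/2, 2/1, 2/2
TSO∖claimed = {0/1}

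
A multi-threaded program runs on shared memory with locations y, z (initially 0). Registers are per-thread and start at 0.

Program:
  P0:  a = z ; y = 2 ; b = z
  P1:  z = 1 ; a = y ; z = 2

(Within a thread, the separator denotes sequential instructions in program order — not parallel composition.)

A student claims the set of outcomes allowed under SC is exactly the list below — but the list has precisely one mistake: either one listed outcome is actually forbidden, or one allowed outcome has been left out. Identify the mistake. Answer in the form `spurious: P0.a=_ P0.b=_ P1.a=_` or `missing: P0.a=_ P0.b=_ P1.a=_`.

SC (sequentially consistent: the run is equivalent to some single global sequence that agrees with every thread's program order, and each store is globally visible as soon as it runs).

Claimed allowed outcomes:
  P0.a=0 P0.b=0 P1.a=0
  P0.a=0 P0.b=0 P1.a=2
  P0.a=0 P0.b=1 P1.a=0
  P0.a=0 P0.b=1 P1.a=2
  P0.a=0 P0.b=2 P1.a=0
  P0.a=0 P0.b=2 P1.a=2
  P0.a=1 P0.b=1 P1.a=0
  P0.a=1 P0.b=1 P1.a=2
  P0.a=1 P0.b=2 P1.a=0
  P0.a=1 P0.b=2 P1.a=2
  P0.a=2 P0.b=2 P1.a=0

outcome vector order: (P0.a,P0.b,P1.a)
under SC → 002; 010; 012; 020; 022; 110; 112; 120; 122; 220
claimed∖SC = {000}

spurious: P0.a=0 P0.b=0 P1.a=0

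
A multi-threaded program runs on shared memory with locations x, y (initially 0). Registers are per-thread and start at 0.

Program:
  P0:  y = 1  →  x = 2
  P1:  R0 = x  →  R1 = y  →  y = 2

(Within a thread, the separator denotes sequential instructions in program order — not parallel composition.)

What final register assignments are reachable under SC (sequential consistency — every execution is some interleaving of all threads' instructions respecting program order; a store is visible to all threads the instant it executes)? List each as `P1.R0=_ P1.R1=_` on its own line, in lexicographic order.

outcome vector order: (P1.R0,P1.R1)
|SC outcomes| = 3

P1.R0=0 P1.R1=0
P1.R0=0 P1.R1=1
P1.R0=2 P1.R1=1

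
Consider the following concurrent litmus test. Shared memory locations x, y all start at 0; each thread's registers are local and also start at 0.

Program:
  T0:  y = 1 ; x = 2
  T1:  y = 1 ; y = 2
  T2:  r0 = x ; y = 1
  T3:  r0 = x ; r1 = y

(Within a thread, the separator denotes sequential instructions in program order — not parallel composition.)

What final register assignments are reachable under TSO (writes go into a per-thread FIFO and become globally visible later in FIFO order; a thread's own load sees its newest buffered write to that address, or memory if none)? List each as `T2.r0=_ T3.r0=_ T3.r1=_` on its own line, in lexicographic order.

T2.r0=0 T3.r0=0 T3.r1=0
T2.r0=0 T3.r0=0 T3.r1=1
T2.r0=0 T3.r0=0 T3.r1=2
T2.r0=0 T3.r0=2 T3.r1=1
T2.r0=0 T3.r0=2 T3.r1=2
T2.r0=2 T3.r0=0 T3.r1=0
T2.r0=2 T3.r0=0 T3.r1=1
T2.r0=2 T3.r0=0 T3.r1=2
T2.r0=2 T3.r0=2 T3.r1=1
T2.r0=2 T3.r0=2 T3.r1=2

outcome vector order: (T2.r0,T3.r0,T3.r1)
|TSO outcomes| = 10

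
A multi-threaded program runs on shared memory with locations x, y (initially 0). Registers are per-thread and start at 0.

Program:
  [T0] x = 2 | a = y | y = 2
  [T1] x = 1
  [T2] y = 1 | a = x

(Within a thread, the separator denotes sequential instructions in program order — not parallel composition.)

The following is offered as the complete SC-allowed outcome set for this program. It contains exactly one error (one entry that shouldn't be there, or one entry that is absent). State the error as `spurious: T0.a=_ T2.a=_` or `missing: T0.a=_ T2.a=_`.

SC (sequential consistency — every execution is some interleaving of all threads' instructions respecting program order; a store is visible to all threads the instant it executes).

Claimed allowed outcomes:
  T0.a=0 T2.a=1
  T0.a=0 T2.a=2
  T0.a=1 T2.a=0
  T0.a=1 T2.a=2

outcome vector order: (T0.a,T2.a)
SC: 5 outcomes — {0/1, 0/2, 1/0, 1/1, 1/2}
SC∖claimed = {1/1}

missing: T0.a=1 T2.a=1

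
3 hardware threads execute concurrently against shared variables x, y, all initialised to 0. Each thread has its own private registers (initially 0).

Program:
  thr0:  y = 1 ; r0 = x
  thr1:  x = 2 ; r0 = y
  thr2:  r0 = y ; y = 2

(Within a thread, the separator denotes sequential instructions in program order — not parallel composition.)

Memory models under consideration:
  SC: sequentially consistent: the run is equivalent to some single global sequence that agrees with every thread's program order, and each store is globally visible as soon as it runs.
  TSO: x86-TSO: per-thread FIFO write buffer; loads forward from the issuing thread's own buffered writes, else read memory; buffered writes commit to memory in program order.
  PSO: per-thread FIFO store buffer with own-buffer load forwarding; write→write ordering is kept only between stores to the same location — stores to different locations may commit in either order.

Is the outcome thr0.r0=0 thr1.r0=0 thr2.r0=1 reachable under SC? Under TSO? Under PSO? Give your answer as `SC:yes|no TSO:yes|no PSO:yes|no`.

SC:no TSO:yes PSO:yes

outcome vector order: (thr0.r0,thr1.r0,thr2.r0)
SC: 10 outcomes — {010 011 020 021 200 201 210 211 220 221}
TSO: 12 outcomes — {000 001 010 011 020 021 200 201 210 211 220 221}
PSO: 12 outcomes — {000 001 010 011 020 021 200 201 210 211 220 221}
target 001 ∈ {TSO,PSO}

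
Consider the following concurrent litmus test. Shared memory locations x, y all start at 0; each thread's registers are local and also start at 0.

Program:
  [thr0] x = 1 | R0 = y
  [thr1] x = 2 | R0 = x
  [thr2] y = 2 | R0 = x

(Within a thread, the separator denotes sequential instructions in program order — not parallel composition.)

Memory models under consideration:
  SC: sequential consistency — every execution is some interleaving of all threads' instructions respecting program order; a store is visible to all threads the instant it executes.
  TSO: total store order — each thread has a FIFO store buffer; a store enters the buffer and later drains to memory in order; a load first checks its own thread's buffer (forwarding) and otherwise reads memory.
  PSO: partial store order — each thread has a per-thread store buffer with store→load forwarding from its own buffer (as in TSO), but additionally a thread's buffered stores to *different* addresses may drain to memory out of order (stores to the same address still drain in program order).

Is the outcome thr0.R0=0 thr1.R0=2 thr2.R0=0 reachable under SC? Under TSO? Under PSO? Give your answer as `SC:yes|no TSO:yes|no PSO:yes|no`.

outcome vector order: (thr0.R0,thr1.R0,thr2.R0)
SC: 9 outcomes — {<0 1 1>; <0 2 1>; <0 2 2>; <2 1 0>; <2 1 1>; <2 1 2>; <2 2 0>; <2 2 1>; <2 2 2>}
TSO: 12 outcomes — {<0 1 0>; <0 1 1>; <0 1 2>; <0 2 0>; <0 2 1>; <0 2 2>; <2 1 0>; <2 1 1>; <2 1 2>; <2 2 0>; <2 2 1>; <2 2 2>}
PSO: 12 outcomes — {<0 1 0>; <0 1 1>; <0 1 2>; <0 2 0>; <0 2 1>; <0 2 2>; <2 1 0>; <2 1 1>; <2 1 2>; <2 2 0>; <2 2 1>; <2 2 2>}
target <0 2 0> ∈ {TSO,PSO}

SC:no TSO:yes PSO:yes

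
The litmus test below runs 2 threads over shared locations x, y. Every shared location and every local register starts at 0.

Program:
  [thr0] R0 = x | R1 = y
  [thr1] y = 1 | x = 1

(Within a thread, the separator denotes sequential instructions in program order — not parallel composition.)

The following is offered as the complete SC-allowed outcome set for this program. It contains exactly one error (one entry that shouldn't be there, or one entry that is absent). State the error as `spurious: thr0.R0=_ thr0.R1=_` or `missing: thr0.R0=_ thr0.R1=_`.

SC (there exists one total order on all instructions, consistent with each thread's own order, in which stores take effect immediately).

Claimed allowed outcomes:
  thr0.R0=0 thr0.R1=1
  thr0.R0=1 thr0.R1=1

outcome vector order: (thr0.R0,thr0.R1)
under SC → 0/0, 0/1, 1/1
SC∖claimed = {0/0}

missing: thr0.R0=0 thr0.R1=0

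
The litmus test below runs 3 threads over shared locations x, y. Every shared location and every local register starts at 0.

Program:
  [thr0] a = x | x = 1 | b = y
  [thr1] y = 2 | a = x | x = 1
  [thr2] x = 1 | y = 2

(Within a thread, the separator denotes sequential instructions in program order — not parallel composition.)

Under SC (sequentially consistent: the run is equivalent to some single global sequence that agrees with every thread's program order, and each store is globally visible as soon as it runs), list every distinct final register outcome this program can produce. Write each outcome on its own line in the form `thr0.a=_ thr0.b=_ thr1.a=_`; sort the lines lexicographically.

outcome vector order: (thr0.a,thr0.b,thr1.a)
|SC outcomes| = 6

thr0.a=0 thr0.b=0 thr1.a=1
thr0.a=0 thr0.b=2 thr1.a=0
thr0.a=0 thr0.b=2 thr1.a=1
thr0.a=1 thr0.b=0 thr1.a=1
thr0.a=1 thr0.b=2 thr1.a=0
thr0.a=1 thr0.b=2 thr1.a=1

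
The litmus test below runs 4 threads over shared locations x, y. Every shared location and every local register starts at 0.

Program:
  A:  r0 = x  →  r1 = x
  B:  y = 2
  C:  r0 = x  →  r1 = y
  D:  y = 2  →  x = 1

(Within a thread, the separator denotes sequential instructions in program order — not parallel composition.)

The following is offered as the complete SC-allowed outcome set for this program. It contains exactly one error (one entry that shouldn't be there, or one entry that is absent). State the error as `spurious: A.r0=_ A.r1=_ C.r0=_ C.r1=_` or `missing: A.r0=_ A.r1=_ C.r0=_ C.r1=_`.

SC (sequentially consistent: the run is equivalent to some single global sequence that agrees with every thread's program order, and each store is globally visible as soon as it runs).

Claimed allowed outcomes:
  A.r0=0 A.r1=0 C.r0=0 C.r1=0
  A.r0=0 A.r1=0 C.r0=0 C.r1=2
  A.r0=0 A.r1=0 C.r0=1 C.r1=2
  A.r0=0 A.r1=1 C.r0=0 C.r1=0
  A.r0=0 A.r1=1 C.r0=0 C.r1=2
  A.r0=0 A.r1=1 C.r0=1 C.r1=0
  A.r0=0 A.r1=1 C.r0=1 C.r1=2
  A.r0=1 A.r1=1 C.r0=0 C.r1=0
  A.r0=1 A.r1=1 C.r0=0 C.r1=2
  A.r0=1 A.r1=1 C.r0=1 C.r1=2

outcome vector order: (A.r0,A.r1,C.r0,C.r1)
SC (9): <0 0 0 0> <0 0 0 2> <0 0 1 2> <0 1 0 0> <0 1 0 2> <0 1 1 2> <1 1 0 0> <1 1 0 2> <1 1 1 2>
claimed∖SC = {<0 1 1 0>}

spurious: A.r0=0 A.r1=1 C.r0=1 C.r1=0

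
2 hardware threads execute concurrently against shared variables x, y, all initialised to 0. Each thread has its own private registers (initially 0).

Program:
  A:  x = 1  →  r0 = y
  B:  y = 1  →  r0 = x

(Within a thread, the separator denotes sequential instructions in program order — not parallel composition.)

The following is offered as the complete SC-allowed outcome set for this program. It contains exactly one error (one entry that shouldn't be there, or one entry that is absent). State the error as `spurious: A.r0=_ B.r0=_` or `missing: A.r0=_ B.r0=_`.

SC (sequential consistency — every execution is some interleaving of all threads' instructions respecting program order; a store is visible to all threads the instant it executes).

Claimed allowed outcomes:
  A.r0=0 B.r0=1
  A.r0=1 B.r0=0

missing: A.r0=1 B.r0=1

outcome vector order: (A.r0,B.r0)
under SC → 01, 10, 11
SC∖claimed = {11}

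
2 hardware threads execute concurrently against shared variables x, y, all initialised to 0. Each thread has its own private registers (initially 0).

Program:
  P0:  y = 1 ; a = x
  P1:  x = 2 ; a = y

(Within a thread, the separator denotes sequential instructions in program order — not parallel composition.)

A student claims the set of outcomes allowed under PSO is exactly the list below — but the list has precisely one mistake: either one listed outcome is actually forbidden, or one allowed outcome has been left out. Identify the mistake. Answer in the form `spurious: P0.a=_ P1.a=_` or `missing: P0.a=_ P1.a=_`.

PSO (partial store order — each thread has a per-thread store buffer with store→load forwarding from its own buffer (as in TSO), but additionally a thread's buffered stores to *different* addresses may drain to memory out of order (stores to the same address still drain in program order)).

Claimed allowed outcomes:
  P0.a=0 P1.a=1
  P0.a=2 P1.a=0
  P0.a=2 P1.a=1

missing: P0.a=0 P1.a=0

outcome vector order: (P0.a,P1.a)
under PSO → 00 01 20 21
PSO∖claimed = {00}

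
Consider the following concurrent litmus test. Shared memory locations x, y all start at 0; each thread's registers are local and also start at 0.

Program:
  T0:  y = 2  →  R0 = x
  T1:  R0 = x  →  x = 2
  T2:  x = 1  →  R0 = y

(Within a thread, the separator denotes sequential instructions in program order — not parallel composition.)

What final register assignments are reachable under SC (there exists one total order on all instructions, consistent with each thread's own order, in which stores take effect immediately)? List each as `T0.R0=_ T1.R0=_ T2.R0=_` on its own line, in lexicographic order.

T0.R0=0 T1.R0=0 T2.R0=2
T0.R0=0 T1.R0=1 T2.R0=2
T0.R0=1 T1.R0=0 T2.R0=0
T0.R0=1 T1.R0=0 T2.R0=2
T0.R0=1 T1.R0=1 T2.R0=0
T0.R0=1 T1.R0=1 T2.R0=2
T0.R0=2 T1.R0=0 T2.R0=0
T0.R0=2 T1.R0=0 T2.R0=2
T0.R0=2 T1.R0=1 T2.R0=0
T0.R0=2 T1.R0=1 T2.R0=2

outcome vector order: (T0.R0,T1.R0,T2.R0)
|SC outcomes| = 10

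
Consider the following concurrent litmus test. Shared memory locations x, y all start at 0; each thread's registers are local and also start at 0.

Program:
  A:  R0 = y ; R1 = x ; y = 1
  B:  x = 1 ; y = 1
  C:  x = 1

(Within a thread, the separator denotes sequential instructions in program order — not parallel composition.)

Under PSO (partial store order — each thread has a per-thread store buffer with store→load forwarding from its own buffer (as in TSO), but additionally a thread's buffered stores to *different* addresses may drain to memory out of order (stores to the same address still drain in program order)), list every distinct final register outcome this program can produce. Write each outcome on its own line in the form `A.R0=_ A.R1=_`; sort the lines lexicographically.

A.R0=0 A.R1=0
A.R0=0 A.R1=1
A.R0=1 A.R1=0
A.R0=1 A.R1=1

outcome vector order: (A.R0,A.R1)
|PSO outcomes| = 4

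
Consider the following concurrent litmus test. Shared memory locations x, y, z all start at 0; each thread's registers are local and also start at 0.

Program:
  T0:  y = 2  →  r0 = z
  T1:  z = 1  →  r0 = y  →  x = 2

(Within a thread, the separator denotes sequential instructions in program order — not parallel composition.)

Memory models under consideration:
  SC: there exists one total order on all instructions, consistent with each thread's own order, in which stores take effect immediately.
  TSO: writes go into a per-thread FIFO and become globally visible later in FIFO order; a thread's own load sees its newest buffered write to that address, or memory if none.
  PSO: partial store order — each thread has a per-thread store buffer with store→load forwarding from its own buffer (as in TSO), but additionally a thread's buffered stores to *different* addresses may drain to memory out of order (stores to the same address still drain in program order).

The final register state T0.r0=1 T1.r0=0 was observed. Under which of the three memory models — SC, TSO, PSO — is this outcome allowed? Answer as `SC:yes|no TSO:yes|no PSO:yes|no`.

SC:yes TSO:yes PSO:yes

outcome vector order: (T0.r0,T1.r0)
SC (3): 02, 10, 12
TSO (4): 00, 02, 10, 12
PSO (4): 00, 02, 10, 12
target 10 ∈ {SC,TSO,PSO}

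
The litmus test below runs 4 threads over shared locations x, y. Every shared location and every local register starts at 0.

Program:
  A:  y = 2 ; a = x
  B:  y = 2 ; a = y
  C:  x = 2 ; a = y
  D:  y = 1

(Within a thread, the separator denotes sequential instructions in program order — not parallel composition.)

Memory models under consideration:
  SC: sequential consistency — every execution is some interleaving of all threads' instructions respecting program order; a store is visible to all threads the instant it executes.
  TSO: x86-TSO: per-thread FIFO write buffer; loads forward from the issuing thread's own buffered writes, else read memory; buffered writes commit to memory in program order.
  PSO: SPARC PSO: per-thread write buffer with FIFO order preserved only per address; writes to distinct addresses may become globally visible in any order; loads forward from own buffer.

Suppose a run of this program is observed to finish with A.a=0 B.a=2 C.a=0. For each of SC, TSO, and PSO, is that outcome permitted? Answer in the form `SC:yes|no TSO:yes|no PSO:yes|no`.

SC:no TSO:yes PSO:yes

outcome vector order: (A.a,B.a,C.a)
SC (10): 0/1/1, 0/1/2, 0/2/1, 0/2/2, 2/1/0, 2/1/1, 2/1/2, 2/2/0, 2/2/1, 2/2/2
TSO (12): 0/1/0, 0/1/1, 0/1/2, 0/2/0, 0/2/1, 0/2/2, 2/1/0, 2/1/1, 2/1/2, 2/2/0, 2/2/1, 2/2/2
PSO (12): 0/1/0, 0/1/1, 0/1/2, 0/2/0, 0/2/1, 0/2/2, 2/1/0, 2/1/1, 2/1/2, 2/2/0, 2/2/1, 2/2/2
target 0/2/0 ∈ {TSO,PSO}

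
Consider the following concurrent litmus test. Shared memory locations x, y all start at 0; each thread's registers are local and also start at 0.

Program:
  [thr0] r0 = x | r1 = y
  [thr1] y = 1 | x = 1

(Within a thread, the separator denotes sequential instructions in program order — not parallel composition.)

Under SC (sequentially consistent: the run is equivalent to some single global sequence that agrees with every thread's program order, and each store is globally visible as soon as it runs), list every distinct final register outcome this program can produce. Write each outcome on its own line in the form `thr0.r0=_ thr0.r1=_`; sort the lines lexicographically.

outcome vector order: (thr0.r0,thr0.r1)
|SC outcomes| = 3

thr0.r0=0 thr0.r1=0
thr0.r0=0 thr0.r1=1
thr0.r0=1 thr0.r1=1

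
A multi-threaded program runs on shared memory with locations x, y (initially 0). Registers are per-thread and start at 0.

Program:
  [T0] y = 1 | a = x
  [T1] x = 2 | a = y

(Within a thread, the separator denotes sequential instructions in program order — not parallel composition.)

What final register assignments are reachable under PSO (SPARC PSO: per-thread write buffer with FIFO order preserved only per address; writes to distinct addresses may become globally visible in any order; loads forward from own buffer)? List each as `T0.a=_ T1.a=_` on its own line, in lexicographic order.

T0.a=0 T1.a=0
T0.a=0 T1.a=1
T0.a=2 T1.a=0
T0.a=2 T1.a=1

outcome vector order: (T0.a,T1.a)
|PSO outcomes| = 4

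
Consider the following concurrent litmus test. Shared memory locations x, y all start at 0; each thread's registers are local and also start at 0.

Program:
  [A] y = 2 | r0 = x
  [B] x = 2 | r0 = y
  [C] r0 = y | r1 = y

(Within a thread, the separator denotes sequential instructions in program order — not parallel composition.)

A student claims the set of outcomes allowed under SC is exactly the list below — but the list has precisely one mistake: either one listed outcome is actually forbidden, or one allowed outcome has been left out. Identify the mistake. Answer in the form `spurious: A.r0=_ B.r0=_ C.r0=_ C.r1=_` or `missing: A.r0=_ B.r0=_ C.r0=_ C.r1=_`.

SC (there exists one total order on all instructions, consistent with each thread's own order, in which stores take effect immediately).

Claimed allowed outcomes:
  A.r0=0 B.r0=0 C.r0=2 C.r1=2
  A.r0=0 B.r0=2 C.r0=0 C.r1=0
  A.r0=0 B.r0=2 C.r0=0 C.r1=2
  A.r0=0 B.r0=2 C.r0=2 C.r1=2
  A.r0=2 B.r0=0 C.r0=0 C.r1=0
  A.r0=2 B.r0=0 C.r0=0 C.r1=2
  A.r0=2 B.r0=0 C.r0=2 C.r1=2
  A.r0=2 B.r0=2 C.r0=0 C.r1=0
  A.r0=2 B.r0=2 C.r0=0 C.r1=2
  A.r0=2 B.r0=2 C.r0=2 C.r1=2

outcome vector order: (A.r0,B.r0,C.r0,C.r1)
[SC] allowed = {(0,2,0,0) (0,2,0,2) (0,2,2,2) (2,0,0,0) (2,0,0,2) (2,0,2,2) (2,2,0,0) (2,2,0,2) (2,2,2,2)}
claimed∖SC = {(0,0,2,2)}

spurious: A.r0=0 B.r0=0 C.r0=2 C.r1=2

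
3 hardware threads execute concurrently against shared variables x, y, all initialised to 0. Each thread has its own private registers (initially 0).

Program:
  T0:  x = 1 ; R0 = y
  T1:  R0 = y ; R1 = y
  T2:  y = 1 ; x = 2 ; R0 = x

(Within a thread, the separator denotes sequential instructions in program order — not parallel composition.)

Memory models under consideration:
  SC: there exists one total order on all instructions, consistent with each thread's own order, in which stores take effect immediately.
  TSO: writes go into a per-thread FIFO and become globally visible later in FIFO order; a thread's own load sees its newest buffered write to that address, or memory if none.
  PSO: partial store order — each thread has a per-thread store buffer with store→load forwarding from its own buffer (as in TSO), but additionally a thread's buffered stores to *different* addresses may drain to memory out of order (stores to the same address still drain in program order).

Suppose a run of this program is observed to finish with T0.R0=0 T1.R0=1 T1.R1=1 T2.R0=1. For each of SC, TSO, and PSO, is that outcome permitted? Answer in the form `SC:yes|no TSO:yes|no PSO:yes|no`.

outcome vector order: (T0.R0,T1.R0,T1.R1,T2.R0)
[SC] allowed = {(0,0,0,2); (0,0,1,2); (0,1,1,2); (1,0,0,1); (1,0,0,2); (1,0,1,1); (1,0,1,2); (1,1,1,1); (1,1,1,2)}
[TSO] allowed = {(0,0,0,1); (0,0,0,2); (0,0,1,1); (0,0,1,2); (0,1,1,1); (0,1,1,2); (1,0,0,1); (1,0,0,2); (1,0,1,1); (1,0,1,2); (1,1,1,1); (1,1,1,2)}
[PSO] allowed = {(0,0,0,1); (0,0,0,2); (0,0,1,1); (0,0,1,2); (0,1,1,1); (0,1,1,2); (1,0,0,1); (1,0,0,2); (1,0,1,1); (1,0,1,2); (1,1,1,1); (1,1,1,2)}
target (0,1,1,1) ∈ {TSO,PSO}

SC:no TSO:yes PSO:yes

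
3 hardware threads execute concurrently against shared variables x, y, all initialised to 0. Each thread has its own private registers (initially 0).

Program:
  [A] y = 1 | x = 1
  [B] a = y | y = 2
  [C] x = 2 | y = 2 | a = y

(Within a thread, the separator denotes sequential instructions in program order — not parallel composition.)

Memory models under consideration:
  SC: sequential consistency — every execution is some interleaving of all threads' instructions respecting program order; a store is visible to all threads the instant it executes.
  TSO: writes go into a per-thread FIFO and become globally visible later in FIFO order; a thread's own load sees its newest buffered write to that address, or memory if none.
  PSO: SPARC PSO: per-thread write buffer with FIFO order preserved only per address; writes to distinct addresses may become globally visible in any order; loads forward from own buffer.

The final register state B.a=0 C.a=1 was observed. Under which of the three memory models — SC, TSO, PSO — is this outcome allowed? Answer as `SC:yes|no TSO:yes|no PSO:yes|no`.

SC:yes TSO:yes PSO:yes

outcome vector order: (B.a,C.a)
SC: 6 outcomes — {0/1; 0/2; 1/1; 1/2; 2/1; 2/2}
TSO: 6 outcomes — {0/1; 0/2; 1/1; 1/2; 2/1; 2/2}
PSO: 6 outcomes — {0/1; 0/2; 1/1; 1/2; 2/1; 2/2}
target 0/1 ∈ {SC,TSO,PSO}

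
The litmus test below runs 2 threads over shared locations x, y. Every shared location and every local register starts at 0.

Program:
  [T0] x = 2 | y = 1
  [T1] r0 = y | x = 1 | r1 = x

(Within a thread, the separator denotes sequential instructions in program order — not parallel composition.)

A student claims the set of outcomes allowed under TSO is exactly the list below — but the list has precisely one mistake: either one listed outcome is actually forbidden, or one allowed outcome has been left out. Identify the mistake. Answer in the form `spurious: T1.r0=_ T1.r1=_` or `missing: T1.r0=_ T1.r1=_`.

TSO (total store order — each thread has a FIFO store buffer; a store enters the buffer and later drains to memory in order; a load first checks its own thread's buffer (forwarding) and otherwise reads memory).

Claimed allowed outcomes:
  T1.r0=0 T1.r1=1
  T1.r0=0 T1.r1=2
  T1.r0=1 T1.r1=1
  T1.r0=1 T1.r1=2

outcome vector order: (T1.r0,T1.r1)
[TSO] allowed = {<0 1>, <0 2>, <1 1>}
claimed∖TSO = {<1 2>}

spurious: T1.r0=1 T1.r1=2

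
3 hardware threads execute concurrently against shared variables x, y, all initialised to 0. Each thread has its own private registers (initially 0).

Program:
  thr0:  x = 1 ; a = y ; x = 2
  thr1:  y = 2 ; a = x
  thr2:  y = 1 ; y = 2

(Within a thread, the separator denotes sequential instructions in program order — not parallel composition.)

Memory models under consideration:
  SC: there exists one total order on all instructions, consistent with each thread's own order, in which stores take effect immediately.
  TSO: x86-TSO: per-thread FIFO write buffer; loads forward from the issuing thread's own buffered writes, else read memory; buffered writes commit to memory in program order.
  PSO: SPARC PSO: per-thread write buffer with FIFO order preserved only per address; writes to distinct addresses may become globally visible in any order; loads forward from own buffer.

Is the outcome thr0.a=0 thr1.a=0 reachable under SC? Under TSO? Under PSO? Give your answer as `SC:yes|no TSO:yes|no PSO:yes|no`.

outcome vector order: (thr0.a,thr1.a)
[SC] allowed = {(0,1) (0,2) (1,0) (1,1) (1,2) (2,0) (2,1) (2,2)}
[TSO] allowed = {(0,0) (0,1) (0,2) (1,0) (1,1) (1,2) (2,0) (2,1) (2,2)}
[PSO] allowed = {(0,0) (0,1) (0,2) (1,0) (1,1) (1,2) (2,0) (2,1) (2,2)}
target (0,0) ∈ {TSO,PSO}

SC:no TSO:yes PSO:yes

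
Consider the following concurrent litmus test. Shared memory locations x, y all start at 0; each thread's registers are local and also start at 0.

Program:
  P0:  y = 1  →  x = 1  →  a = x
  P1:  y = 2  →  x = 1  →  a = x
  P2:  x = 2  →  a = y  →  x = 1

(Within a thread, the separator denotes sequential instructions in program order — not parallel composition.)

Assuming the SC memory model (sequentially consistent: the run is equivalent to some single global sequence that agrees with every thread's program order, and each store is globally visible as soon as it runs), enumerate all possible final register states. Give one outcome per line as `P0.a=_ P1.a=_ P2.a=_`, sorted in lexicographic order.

P0.a=1 P1.a=1 P2.a=0
P0.a=1 P1.a=1 P2.a=1
P0.a=1 P1.a=1 P2.a=2
P0.a=1 P1.a=2 P2.a=1
P0.a=1 P1.a=2 P2.a=2
P0.a=2 P1.a=1 P2.a=1
P0.a=2 P1.a=1 P2.a=2
P0.a=2 P1.a=2 P2.a=1
P0.a=2 P1.a=2 P2.a=2

outcome vector order: (P0.a,P1.a,P2.a)
|SC outcomes| = 9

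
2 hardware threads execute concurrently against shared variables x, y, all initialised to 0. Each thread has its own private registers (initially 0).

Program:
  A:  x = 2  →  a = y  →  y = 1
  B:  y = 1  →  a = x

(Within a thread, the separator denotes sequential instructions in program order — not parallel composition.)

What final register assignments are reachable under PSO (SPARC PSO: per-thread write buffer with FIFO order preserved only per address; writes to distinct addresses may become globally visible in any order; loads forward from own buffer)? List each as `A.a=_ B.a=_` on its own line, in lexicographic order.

A.a=0 B.a=0
A.a=0 B.a=2
A.a=1 B.a=0
A.a=1 B.a=2

outcome vector order: (A.a,B.a)
|PSO outcomes| = 4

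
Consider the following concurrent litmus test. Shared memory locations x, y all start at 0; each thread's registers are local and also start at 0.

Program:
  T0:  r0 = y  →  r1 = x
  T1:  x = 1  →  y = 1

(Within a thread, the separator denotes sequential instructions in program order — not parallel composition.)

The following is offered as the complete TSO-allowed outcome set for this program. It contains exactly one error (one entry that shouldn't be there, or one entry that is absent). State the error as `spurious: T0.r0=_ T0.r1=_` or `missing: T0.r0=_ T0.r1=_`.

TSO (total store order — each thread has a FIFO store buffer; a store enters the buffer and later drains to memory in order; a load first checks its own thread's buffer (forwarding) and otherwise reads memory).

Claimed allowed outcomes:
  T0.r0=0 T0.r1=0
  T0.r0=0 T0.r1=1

outcome vector order: (T0.r0,T0.r1)
TSO: 3 outcomes — {0/0; 0/1; 1/1}
TSO∖claimed = {1/1}

missing: T0.r0=1 T0.r1=1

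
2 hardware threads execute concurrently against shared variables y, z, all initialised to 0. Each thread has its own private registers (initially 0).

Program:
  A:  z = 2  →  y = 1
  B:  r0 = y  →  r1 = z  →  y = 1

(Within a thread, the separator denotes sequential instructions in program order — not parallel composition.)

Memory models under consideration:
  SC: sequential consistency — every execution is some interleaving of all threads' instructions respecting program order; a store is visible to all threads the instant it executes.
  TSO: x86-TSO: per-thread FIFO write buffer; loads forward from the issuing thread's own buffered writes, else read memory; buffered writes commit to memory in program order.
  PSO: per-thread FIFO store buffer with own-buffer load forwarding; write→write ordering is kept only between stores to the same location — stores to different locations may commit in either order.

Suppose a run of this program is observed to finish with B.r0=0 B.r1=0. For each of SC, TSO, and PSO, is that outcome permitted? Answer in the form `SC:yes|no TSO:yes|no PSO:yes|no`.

SC:yes TSO:yes PSO:yes

outcome vector order: (B.r0,B.r1)
SC (3): 0/0 0/2 1/2
TSO (3): 0/0 0/2 1/2
PSO (4): 0/0 0/2 1/0 1/2
target 0/0 ∈ {SC,TSO,PSO}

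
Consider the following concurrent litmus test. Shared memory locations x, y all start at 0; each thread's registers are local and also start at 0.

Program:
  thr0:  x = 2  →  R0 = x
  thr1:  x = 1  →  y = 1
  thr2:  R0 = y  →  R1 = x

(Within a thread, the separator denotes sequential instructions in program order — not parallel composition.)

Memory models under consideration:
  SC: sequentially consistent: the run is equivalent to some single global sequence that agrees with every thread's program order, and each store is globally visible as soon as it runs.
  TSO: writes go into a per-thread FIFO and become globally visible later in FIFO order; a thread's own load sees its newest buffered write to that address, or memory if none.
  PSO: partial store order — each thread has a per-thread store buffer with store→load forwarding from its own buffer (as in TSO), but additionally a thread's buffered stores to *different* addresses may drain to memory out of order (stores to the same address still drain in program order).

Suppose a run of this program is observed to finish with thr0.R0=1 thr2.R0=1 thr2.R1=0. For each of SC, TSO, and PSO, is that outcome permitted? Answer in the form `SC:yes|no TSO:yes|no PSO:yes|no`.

SC:no TSO:no PSO:yes

outcome vector order: (thr0.R0,thr2.R0,thr2.R1)
SC (9): 100; 101; 102; 111; 200; 201; 202; 211; 212
TSO (9): 100; 101; 102; 111; 200; 201; 202; 211; 212
PSO (12): 100; 101; 102; 110; 111; 112; 200; 201; 202; 210; 211; 212
target 110 ∈ {PSO}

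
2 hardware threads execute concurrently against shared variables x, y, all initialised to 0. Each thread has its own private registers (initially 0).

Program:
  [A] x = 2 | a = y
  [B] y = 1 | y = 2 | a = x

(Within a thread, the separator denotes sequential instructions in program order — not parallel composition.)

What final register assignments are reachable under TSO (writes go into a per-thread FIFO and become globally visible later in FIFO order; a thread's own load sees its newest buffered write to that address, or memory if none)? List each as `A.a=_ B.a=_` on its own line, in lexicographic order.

outcome vector order: (A.a,B.a)
|TSO outcomes| = 6

A.a=0 B.a=0
A.a=0 B.a=2
A.a=1 B.a=0
A.a=1 B.a=2
A.a=2 B.a=0
A.a=2 B.a=2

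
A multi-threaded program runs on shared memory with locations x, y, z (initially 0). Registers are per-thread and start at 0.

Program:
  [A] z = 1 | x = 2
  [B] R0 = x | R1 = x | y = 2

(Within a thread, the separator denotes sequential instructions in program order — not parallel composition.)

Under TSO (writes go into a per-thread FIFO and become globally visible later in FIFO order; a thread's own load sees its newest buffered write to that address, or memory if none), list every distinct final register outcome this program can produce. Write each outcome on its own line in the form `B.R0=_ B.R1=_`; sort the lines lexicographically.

outcome vector order: (B.R0,B.R1)
|TSO outcomes| = 3

B.R0=0 B.R1=0
B.R0=0 B.R1=2
B.R0=2 B.R1=2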